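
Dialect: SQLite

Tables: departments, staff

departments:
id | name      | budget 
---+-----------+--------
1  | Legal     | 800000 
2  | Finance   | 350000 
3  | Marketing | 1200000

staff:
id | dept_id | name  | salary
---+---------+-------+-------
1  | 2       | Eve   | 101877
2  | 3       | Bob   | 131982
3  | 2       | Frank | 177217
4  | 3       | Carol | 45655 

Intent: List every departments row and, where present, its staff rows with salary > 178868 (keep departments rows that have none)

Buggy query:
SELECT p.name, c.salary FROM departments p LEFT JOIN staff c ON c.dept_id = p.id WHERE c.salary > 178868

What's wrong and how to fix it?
Bug: A WHERE condition on the right-hand table after LEFT JOIN drops unmatched parents

Fix: Put 'c.salary > 178868' in the JOIN's ON clause instead of WHERE

Corrected query:
SELECT p.name, c.salary FROM departments p LEFT JOIN staff c ON c.dept_id = p.id AND c.salary > 178868

Result:
name      | salary
----------+-------
Legal     | NULL  
Finance   | NULL  
Marketing | NULL  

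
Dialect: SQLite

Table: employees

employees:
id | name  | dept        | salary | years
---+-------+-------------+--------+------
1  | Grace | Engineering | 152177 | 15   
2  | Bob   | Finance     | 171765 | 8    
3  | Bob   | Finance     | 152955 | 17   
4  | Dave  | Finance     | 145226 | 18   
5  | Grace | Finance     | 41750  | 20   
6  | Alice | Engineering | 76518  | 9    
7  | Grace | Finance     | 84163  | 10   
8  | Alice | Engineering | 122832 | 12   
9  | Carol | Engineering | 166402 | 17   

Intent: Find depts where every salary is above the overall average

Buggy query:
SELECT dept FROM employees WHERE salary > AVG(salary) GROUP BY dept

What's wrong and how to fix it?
Bug: WHERE evaluates per row before aggregation, so AVG() is unavailable

Fix: Use a subquery for AVG and a HAVING MIN(...) filter so the condition holds for every row in the group

Corrected query:
SELECT dept FROM employees GROUP BY dept HAVING MIN(salary) > (SELECT AVG(salary) FROM employees)

Result:
(no rows)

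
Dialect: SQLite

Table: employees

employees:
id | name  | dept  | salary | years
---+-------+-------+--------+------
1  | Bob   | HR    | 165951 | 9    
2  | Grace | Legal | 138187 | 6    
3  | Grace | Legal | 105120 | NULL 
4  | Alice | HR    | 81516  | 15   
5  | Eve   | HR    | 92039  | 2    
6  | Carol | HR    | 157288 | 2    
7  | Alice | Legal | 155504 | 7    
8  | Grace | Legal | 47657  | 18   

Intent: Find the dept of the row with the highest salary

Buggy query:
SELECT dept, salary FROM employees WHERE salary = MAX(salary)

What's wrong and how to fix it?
Bug: WHERE is evaluated per row; an aggregate over the whole table isn't defined there

Fix: Use a subquery: WHERE salary = (SELECT MAX(salary) FROM employees)

Corrected query:
SELECT dept, salary FROM employees WHERE salary = (SELECT MAX(salary) FROM employees)

Result:
dept | salary
-----+-------
HR   | 165951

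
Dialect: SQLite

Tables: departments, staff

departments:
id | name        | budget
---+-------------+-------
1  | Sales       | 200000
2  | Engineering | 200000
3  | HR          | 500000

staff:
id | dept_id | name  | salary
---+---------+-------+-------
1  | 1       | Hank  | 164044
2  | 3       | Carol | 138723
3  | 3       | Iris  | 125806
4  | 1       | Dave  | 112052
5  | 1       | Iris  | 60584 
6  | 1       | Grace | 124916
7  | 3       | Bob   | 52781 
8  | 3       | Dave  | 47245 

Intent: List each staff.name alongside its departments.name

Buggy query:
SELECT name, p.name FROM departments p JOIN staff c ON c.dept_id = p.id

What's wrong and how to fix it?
Bug: 'name' exists in both joined tables, so the database can't tell which one is meant

Fix: Qualify the column with its table alias (c.name)

Corrected query:
SELECT c.name, p.name FROM departments p JOIN staff c ON c.dept_id = p.id

Result:
name  | name 
------+------
Hank  | Sales
Carol | HR   
Iris  | HR   
Dave  | Sales
Iris  | Sales
Grace | Sales
Bob   | HR   
Dave  | HR   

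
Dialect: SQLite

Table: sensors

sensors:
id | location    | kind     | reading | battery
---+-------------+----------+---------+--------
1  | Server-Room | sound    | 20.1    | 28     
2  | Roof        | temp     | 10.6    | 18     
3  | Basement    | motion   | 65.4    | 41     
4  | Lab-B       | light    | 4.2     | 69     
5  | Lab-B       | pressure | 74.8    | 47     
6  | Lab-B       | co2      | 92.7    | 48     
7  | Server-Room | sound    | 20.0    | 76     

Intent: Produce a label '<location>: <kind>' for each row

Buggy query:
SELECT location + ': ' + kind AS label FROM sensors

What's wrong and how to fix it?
Bug: SQLite uses || for string concatenation; + coerces text to numbers (yielding 0)

Fix: Use the || operator for string concatenation

Corrected query:
SELECT location || ': ' || kind AS label FROM sensors

Result:
label             
------------------
Server-Room: sound
Roof: temp        
Basement: motion  
Lab-B: light      
Lab-B: pressure   
Lab-B: co2        
Server-Room: sound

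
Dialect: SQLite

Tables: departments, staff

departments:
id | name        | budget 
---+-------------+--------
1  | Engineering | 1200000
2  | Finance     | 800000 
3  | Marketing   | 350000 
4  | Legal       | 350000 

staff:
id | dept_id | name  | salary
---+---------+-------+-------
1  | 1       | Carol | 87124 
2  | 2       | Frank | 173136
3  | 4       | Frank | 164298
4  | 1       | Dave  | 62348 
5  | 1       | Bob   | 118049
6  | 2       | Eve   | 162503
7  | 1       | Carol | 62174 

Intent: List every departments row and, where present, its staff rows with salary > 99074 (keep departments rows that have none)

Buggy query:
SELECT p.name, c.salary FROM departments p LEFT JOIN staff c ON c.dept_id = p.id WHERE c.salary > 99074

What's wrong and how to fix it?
Bug: A WHERE condition on the right-hand table after LEFT JOIN drops unmatched parents

Fix: Move the right-table condition into the ON clause so unmatched parents are kept

Corrected query:
SELECT p.name, c.salary FROM departments p LEFT JOIN staff c ON c.dept_id = p.id AND c.salary > 99074

Result:
name        | salary
------------+-------
Engineering | 118049
Finance     | 162503
Finance     | 173136
Marketing   | NULL  
Legal       | 164298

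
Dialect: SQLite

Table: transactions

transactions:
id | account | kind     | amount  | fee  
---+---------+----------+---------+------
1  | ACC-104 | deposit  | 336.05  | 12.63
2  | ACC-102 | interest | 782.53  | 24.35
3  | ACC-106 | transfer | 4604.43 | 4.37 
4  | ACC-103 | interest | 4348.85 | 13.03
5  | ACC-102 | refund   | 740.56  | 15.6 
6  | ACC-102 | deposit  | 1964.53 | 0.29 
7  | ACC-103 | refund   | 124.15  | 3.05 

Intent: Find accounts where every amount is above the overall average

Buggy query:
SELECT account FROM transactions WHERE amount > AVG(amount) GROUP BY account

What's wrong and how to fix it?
Bug: AVG() is an aggregate; it can't sit directly in WHERE

Fix: Compute the overall average in a scalar subquery and compare each group's MIN against it in HAVING

Corrected query:
SELECT account FROM transactions GROUP BY account HAVING MIN(amount) > (SELECT AVG(amount) FROM transactions)

Result:
account
-------
ACC-106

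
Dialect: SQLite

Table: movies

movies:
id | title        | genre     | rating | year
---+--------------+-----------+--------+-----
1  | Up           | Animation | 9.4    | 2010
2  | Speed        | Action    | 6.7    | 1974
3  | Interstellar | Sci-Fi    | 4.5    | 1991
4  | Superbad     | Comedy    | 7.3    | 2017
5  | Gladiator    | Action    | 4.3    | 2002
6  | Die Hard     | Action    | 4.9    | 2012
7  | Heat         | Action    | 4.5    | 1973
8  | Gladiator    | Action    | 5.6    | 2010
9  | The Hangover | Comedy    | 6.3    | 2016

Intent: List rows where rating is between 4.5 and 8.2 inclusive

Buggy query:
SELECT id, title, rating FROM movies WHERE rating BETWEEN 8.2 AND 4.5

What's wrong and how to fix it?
Bug: BETWEEN expects the lower bound first; with 8.2 AND 4.5 the range is empty

Fix: Write BETWEEN 4.5 AND 8.2

Corrected query:
SELECT id, title, rating FROM movies WHERE rating BETWEEN 4.5 AND 8.2

Result:
id | title        | rating
---+--------------+-------
2  | Speed        | 6.7   
3  | Interstellar | 4.5   
4  | Superbad     | 7.3   
6  | Die Hard     | 4.9   
7  | Heat         | 4.5   
8  | Gladiator    | 5.6   
9  | The Hangover | 6.3   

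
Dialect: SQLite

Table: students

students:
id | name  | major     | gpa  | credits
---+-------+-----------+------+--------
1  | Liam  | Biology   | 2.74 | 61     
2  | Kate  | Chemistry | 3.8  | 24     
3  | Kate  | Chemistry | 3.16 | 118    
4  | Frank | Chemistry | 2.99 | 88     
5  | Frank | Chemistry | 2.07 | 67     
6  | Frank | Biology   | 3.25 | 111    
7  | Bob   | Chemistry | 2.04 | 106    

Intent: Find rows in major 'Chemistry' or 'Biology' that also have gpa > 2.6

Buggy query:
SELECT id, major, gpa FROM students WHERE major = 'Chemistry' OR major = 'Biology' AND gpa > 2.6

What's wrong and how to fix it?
Bug: Without parentheses, AND is evaluated before OR, so the gpa filter only applies to the 'Biology' branch

Fix: Add parentheses around the OR so the AND applies to both alternatives

Corrected query:
SELECT id, major, gpa FROM students WHERE (major = 'Chemistry' OR major = 'Biology') AND gpa > 2.6

Result:
id | major     | gpa 
---+-----------+-----
1  | Biology   | 2.74
2  | Chemistry | 3.8 
3  | Chemistry | 3.16
4  | Chemistry | 2.99
6  | Biology   | 3.25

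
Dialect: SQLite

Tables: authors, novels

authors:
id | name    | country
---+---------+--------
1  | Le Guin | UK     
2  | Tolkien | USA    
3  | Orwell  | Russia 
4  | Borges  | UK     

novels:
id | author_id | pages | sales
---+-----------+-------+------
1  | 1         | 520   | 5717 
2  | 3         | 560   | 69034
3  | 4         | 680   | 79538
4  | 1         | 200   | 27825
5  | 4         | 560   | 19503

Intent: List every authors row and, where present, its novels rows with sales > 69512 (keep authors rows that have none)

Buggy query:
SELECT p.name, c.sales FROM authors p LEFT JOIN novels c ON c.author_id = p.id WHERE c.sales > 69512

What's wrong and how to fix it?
Bug: Filtering c.sales in WHERE discards the NULL rows produced by LEFT JOIN, turning it into an inner join

Fix: Move the right-table condition into the ON clause so unmatched parents are kept

Corrected query:
SELECT p.name, c.sales FROM authors p LEFT JOIN novels c ON c.author_id = p.id AND c.sales > 69512

Result:
name    | sales
--------+------
Le Guin | NULL 
Tolkien | NULL 
Orwell  | NULL 
Borges  | 79538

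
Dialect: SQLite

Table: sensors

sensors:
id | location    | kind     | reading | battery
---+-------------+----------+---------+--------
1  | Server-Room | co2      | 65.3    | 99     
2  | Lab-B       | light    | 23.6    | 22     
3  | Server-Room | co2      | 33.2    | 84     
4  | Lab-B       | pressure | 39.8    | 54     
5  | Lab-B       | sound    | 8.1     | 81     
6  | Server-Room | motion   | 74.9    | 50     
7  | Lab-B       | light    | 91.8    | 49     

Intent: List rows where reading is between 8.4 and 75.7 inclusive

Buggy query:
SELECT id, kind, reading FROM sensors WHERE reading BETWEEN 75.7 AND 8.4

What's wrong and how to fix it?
Bug: BETWEEN expects the lower bound first; with 75.7 AND 8.4 the range is empty

Fix: Write BETWEEN 8.4 AND 75.7

Corrected query:
SELECT id, kind, reading FROM sensors WHERE reading BETWEEN 8.4 AND 75.7

Result:
id | kind     | reading
---+----------+--------
1  | co2      | 65.3   
2  | light    | 23.6   
3  | co2      | 33.2   
4  | pressure | 39.8   
6  | motion   | 74.9   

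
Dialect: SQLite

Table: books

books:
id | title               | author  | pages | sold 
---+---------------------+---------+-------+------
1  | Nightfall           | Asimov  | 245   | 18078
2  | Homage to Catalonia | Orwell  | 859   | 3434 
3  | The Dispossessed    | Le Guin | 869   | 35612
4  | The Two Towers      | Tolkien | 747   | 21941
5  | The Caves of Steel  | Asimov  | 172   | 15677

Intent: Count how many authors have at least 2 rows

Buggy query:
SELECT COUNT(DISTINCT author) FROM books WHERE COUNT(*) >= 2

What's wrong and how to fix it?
Bug: WHERE filters individual rows, not groups, so a group-level COUNT is invalid there

Fix: Group first with HAVING COUNT(*) >= 2, then COUNT the resulting groups

Corrected query:
SELECT COUNT(*) FROM (SELECT author FROM books GROUP BY author HAVING COUNT(*) >= 2)

Result:
COUNT(*)
--------
1       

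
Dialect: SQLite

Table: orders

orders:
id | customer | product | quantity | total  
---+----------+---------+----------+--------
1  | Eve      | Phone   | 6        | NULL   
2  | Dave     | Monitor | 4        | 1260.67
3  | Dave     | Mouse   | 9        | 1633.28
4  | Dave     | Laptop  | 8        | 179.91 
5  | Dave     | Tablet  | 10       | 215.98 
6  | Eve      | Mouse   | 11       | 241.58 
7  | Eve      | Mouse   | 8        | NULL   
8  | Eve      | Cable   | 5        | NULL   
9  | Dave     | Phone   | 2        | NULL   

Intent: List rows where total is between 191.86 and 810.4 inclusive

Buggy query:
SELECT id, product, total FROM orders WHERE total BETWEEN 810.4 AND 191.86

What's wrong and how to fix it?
Bug: BETWEEN expects the lower bound first; with 810.4 AND 191.86 the range is empty

Fix: Swap the bounds so the smaller value comes first

Corrected query:
SELECT id, product, total FROM orders WHERE total BETWEEN 191.86 AND 810.4

Result:
id | product | total 
---+---------+-------
5  | Tablet  | 215.98
6  | Mouse   | 241.58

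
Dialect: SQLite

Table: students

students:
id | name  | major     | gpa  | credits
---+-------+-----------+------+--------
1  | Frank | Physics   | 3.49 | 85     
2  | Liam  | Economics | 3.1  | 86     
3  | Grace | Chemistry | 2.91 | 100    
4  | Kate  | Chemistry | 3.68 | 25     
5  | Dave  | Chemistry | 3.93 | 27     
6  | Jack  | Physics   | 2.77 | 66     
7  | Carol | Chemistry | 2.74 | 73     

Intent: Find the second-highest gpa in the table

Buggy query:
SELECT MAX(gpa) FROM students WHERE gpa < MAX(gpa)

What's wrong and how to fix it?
Bug: The inner MAX is an aggregate inside WHERE, which is not allowed

Fix: Put the inner MAX in a scalar subquery

Corrected query:
SELECT MAX(gpa) FROM students WHERE gpa < (SELECT MAX(gpa) FROM students)

Result:
MAX(gpa)
--------
3.68    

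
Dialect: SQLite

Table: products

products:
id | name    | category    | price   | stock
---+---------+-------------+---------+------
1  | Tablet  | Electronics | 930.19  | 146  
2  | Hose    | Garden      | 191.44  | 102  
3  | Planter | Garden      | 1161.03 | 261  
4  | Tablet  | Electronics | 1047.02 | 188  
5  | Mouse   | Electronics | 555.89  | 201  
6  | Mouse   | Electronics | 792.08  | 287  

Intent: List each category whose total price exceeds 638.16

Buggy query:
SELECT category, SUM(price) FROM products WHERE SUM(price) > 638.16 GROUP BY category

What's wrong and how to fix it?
Bug: Aggregate functions cannot appear in a WHERE clause

Fix: Move the aggregate condition to a HAVING clause

Corrected query:
SELECT category, SUM(price) FROM products GROUP BY category HAVING SUM(price) > 638.16

Result:
category    | SUM(price)
------------+-----------
Electronics | 3325.18   
Garden      | 1352.47   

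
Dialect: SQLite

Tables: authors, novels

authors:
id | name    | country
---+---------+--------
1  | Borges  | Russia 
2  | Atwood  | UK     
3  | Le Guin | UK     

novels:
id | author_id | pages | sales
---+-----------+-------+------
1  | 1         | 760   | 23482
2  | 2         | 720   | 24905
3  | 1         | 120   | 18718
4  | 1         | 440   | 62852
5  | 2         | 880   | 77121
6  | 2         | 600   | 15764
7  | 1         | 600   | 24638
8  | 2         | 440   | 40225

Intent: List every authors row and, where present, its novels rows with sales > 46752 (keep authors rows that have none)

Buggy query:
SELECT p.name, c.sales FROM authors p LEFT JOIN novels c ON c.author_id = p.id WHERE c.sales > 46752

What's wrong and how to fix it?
Bug: A WHERE condition on the right-hand table after LEFT JOIN drops unmatched parents

Fix: Move the right-table condition into the ON clause so unmatched parents are kept

Corrected query:
SELECT p.name, c.sales FROM authors p LEFT JOIN novels c ON c.author_id = p.id AND c.sales > 46752

Result:
name    | sales
--------+------
Borges  | 62852
Atwood  | 77121
Le Guin | NULL 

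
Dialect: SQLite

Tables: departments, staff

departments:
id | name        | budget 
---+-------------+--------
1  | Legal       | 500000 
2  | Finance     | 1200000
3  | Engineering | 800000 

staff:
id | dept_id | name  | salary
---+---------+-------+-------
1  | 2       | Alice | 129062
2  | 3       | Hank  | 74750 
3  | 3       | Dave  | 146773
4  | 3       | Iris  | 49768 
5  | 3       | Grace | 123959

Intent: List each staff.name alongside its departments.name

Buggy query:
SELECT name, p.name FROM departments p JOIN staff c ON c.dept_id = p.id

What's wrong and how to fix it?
Bug: 'name' exists in both joined tables, so the database can't tell which one is meant

Fix: Qualify the column with its table alias (c.name)

Corrected query:
SELECT c.name, p.name FROM departments p JOIN staff c ON c.dept_id = p.id

Result:
name  | name       
------+------------
Alice | Finance    
Hank  | Engineering
Dave  | Engineering
Iris  | Engineering
Grace | Engineering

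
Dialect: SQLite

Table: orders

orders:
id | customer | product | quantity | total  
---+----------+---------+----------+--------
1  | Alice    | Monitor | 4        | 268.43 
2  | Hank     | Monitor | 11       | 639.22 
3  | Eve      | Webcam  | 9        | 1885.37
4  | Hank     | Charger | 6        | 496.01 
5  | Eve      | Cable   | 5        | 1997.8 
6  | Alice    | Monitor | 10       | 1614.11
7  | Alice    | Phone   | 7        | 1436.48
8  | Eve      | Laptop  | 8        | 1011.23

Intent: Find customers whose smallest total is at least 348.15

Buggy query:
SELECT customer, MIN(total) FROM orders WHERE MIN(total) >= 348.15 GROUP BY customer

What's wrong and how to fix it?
Bug: Aggregates like MIN are computed per group after WHERE runs

Fix: Replace WHERE with HAVING after the GROUP BY

Corrected query:
SELECT customer, MIN(total) FROM orders GROUP BY customer HAVING MIN(total) >= 348.15

Result:
customer | MIN(total)
---------+-----------
Eve      | 1011.23   
Hank     | 496.01    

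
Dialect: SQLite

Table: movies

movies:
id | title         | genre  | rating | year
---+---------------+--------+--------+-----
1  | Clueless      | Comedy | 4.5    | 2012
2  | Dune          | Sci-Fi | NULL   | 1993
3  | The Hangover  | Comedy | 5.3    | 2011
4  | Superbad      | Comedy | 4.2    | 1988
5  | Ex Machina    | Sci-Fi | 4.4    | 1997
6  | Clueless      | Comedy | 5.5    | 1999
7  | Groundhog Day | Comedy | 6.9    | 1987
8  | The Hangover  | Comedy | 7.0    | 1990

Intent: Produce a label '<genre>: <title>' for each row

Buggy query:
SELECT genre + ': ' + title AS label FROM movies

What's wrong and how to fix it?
Bug: SQLite uses || for string concatenation; + coerces text to numbers (yielding 0)

Fix: Replace + with || to concatenate text

Corrected query:
SELECT genre || ': ' || title AS label FROM movies

Result:
label                
---------------------
Comedy: Clueless     
Sci-Fi: Dune         
Comedy: The Hangover 
Comedy: Superbad     
Sci-Fi: Ex Machina   
Comedy: Clueless     
Comedy: Groundhog Day
Comedy: The Hangover 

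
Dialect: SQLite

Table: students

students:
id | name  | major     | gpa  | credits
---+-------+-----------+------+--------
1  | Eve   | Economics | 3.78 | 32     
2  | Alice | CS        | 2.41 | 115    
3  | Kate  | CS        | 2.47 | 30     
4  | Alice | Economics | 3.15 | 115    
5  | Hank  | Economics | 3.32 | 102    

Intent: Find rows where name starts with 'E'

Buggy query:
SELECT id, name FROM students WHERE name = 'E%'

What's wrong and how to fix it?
Bug: '=' compares the literal string including the % character; pattern matching needs LIKE

Fix: Replace '=' with LIKE so 'E%' is treated as a pattern

Corrected query:
SELECT id, name FROM students WHERE name LIKE 'E%'

Result:
id | name
---+-----
1  | Eve 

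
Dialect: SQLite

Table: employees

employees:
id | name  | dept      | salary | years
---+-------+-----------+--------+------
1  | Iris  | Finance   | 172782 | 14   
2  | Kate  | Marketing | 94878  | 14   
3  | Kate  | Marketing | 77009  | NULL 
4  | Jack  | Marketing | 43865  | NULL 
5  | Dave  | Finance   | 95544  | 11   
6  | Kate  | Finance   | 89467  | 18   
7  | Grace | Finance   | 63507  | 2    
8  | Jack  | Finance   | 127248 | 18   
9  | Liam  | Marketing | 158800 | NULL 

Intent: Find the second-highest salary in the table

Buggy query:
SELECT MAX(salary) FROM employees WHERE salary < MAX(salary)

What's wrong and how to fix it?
Bug: MAX(salary) on the right of the comparison is an aggregate-in-WHERE error

Fix: Put the inner MAX in a scalar subquery

Corrected query:
SELECT MAX(salary) FROM employees WHERE salary < (SELECT MAX(salary) FROM employees)

Result:
MAX(salary)
-----------
158800     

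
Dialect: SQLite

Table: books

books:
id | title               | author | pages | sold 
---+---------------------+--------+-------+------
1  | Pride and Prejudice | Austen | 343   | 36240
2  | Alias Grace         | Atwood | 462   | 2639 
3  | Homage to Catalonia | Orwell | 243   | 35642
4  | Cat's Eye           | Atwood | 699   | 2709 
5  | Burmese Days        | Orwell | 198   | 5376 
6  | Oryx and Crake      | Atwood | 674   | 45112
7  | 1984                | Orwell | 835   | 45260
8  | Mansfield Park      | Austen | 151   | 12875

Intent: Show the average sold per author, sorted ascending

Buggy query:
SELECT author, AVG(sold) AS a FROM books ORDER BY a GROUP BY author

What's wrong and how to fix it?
Bug: ORDER BY appears before GROUP BY; SQL clause order requires GROUP BY first

Fix: Move ORDER BY to the end, after GROUP BY

Corrected query:
SELECT author, AVG(sold) AS a FROM books GROUP BY author ORDER BY a

Result:
author | a           
-------+-------------
Atwood | 16820       
Austen | 24557.5     
Orwell | 28759.333333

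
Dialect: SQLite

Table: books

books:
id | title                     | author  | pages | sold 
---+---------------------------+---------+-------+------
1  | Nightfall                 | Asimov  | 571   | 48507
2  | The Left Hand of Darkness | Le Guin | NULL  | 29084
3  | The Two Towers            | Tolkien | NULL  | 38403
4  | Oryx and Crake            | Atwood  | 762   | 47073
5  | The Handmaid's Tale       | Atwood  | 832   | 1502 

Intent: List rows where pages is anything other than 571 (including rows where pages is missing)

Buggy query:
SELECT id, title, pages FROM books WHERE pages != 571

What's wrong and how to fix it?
Bug: Inequality against NULL is unknown, not true; rows with NULL are dropped

Fix: Handle NULL separately with IS NULL alongside the inequality

Corrected query:
SELECT id, title, pages FROM books WHERE pages != 571 OR pages IS NULL

Result:
id | title                     | pages
---+---------------------------+------
2  | The Left Hand of Darkness | NULL 
3  | The Two Towers            | NULL 
4  | Oryx and Crake            | 762  
5  | The Handmaid's Tale       | 832  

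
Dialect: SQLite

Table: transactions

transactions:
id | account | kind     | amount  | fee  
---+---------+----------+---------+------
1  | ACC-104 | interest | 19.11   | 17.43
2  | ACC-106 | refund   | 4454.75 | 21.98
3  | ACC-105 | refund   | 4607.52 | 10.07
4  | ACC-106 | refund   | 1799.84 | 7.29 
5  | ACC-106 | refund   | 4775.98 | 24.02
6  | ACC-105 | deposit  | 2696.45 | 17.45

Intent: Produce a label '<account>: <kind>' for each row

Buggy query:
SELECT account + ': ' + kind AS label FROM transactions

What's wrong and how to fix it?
Bug: '+' is numeric addition; on text columns SQLite converts them to 0 instead of concatenating

Fix: Use the || operator for string concatenation

Corrected query:
SELECT account || ': ' || kind AS label FROM transactions

Result:
label            
-----------------
ACC-104: interest
ACC-106: refund  
ACC-105: refund  
ACC-106: refund  
ACC-106: refund  
ACC-105: deposit 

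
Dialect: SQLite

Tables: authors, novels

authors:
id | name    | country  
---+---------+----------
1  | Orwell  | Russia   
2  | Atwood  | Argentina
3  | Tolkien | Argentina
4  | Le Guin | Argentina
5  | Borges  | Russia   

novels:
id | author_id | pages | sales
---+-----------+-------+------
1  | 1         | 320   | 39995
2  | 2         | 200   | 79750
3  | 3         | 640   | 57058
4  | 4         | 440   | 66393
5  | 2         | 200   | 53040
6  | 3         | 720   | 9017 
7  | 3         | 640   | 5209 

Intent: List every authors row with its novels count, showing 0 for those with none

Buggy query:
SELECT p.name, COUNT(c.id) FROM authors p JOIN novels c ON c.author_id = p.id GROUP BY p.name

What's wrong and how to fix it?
Bug: INNER JOIN drops authors rows that have no matching novels rows

Fix: Switch to LEFT JOIN to retain unmatched parent rows

Corrected query:
SELECT p.name, COUNT(c.id) FROM authors p LEFT JOIN novels c ON c.author_id = p.id GROUP BY p.name

Result:
name    | COUNT(c.id)
--------+------------
Atwood  | 2          
Borges  | 0          
Le Guin | 1          
Orwell  | 1          
Tolkien | 3          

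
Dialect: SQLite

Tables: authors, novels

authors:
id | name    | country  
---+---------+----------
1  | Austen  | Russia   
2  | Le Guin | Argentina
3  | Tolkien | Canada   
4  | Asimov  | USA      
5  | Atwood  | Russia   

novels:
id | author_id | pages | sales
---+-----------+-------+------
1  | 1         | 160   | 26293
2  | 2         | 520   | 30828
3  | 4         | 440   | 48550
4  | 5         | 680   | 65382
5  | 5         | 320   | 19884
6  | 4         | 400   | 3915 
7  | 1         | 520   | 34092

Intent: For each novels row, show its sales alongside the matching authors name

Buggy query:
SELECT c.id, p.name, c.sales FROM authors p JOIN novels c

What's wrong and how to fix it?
Bug: JOIN with no ON clause produces a cartesian product; every novels row pairs with every authors row

Fix: Add ON c.author_id = p.id to the JOIN

Corrected query:
SELECT c.id, p.name, c.sales FROM authors p JOIN novels c ON c.author_id = p.id

Result:
id | name    | sales
---+---------+------
1  | Austen  | 26293
2  | Le Guin | 30828
3  | Asimov  | 48550
4  | Atwood  | 65382
5  | Atwood  | 19884
6  | Asimov  | 3915 
7  | Austen  | 34092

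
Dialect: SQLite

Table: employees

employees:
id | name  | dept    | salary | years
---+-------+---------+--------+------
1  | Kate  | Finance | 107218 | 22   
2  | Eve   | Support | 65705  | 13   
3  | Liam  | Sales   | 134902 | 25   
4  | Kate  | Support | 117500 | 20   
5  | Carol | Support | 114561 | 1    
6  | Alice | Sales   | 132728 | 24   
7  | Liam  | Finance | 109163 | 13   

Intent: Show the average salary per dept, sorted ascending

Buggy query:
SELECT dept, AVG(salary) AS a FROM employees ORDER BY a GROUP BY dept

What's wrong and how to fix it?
Bug: ORDER BY appears before GROUP BY; SQL clause order requires GROUP BY first

Fix: Reorder: SELECT … FROM … GROUP BY … ORDER BY …

Corrected query:
SELECT dept, AVG(salary) AS a FROM employees GROUP BY dept ORDER BY a

Result:
dept    | a           
--------+-------------
Support | 99255.333333
Finance | 108190.5    
Sales   | 133815      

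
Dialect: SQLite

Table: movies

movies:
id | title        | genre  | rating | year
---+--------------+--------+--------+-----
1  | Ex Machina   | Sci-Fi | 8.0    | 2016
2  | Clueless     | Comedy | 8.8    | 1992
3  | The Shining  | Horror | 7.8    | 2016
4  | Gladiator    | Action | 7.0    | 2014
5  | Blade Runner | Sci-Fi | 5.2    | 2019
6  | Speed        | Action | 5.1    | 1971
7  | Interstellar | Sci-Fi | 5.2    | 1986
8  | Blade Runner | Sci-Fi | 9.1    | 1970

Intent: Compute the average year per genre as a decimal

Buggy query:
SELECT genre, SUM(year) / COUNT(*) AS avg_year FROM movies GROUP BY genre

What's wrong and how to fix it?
Bug: SUM(year) and COUNT(*) are both integers; the division truncates the fractional part

Fix: Multiply by 1.0 (or CAST to REAL) to force floating-point division

Corrected query:
SELECT genre, SUM(year) * 1.0 / COUNT(*) AS avg_year FROM movies GROUP BY genre

Result:
genre  | avg_year
-------+---------
Action | 1992.5  
Comedy | 1992    
Horror | 2016    
Sci-Fi | 1997.75 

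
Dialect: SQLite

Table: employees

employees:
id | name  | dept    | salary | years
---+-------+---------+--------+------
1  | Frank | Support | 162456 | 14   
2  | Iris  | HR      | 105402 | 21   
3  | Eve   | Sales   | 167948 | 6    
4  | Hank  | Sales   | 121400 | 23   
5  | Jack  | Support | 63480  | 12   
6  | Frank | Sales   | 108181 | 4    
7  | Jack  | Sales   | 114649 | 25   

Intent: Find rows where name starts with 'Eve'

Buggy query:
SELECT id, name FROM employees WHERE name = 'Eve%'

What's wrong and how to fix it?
Bug: '=' compares the literal string including the % character; pattern matching needs LIKE

Fix: Replace '=' with LIKE so 'Eve%' is treated as a pattern

Corrected query:
SELECT id, name FROM employees WHERE name LIKE 'Eve%'

Result:
id | name
---+-----
3  | Eve 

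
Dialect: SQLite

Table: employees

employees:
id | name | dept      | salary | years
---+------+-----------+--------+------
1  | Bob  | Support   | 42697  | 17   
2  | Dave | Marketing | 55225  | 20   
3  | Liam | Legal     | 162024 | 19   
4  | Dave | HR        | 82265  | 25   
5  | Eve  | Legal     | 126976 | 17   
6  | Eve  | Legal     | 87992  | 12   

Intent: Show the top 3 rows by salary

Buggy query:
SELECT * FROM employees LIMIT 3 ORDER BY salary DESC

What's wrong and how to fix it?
Bug: ORDER BY cannot follow LIMIT; LIMIT is the final clause

Fix: Sort with ORDER BY, then apply LIMIT

Corrected query:
SELECT * FROM employees ORDER BY salary DESC LIMIT 3

Result:
id | name | dept  | salary | years
---+------+-------+--------+------
3  | Liam | Legal | 162024 | 19   
5  | Eve  | Legal | 126976 | 17   
6  | Eve  | Legal | 87992  | 12   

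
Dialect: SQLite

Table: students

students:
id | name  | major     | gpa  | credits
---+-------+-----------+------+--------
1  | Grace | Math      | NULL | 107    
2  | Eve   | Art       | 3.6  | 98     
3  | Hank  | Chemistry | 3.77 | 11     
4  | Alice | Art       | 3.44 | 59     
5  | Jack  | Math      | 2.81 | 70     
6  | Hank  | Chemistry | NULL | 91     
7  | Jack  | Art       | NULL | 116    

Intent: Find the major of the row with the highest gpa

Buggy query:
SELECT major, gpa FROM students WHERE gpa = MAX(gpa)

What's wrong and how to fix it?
Bug: WHERE is evaluated per row; an aggregate over the whole table isn't defined there

Fix: Use a subquery: WHERE gpa = (SELECT MAX(gpa) FROM students)

Corrected query:
SELECT major, gpa FROM students WHERE gpa = (SELECT MAX(gpa) FROM students)

Result:
major     | gpa 
----------+-----
Chemistry | 3.77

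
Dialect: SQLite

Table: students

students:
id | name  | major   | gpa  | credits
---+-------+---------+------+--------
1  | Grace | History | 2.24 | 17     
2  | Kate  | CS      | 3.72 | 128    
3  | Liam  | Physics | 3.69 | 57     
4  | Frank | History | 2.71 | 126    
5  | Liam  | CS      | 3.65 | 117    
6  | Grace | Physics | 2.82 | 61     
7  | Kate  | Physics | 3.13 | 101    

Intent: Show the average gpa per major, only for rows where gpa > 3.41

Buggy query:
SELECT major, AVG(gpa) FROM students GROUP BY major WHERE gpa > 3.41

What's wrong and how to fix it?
Bug: Row-level WHERE must come before GROUP BY in the clause order

Fix: Move the WHERE clause before GROUP BY

Corrected query:
SELECT major, AVG(gpa) FROM students WHERE gpa > 3.41 GROUP BY major

Result:
major   | AVG(gpa)
--------+---------
CS      | 3.685   
Physics | 3.69    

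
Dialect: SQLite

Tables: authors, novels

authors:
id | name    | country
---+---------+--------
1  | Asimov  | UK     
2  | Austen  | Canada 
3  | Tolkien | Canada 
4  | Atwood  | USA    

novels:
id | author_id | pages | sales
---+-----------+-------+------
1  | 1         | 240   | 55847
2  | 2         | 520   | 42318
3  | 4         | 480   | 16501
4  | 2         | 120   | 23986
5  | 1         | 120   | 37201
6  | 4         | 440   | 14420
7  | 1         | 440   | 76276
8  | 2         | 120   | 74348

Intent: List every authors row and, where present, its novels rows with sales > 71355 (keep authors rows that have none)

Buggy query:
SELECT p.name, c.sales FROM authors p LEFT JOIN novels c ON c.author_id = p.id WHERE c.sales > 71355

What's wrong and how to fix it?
Bug: A WHERE condition on the right-hand table after LEFT JOIN drops unmatched parents

Fix: Move the right-table condition into the ON clause so unmatched parents are kept

Corrected query:
SELECT p.name, c.sales FROM authors p LEFT JOIN novels c ON c.author_id = p.id AND c.sales > 71355

Result:
name    | sales
--------+------
Asimov  | 76276
Austen  | 74348
Tolkien | NULL 
Atwood  | NULL 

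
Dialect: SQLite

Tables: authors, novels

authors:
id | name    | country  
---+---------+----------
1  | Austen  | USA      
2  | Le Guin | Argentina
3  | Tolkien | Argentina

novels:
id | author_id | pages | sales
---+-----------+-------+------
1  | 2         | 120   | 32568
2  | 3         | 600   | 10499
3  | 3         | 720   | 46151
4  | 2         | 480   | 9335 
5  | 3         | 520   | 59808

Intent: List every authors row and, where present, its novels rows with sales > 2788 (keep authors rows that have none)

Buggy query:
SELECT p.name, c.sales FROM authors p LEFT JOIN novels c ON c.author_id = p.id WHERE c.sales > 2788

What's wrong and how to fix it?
Bug: A WHERE condition on the right-hand table after LEFT JOIN drops unmatched parents

Fix: Move the right-table condition into the ON clause so unmatched parents are kept

Corrected query:
SELECT p.name, c.sales FROM authors p LEFT JOIN novels c ON c.author_id = p.id AND c.sales > 2788

Result:
name    | sales
--------+------
Austen  | NULL 
Le Guin | 9335 
Le Guin | 32568
Tolkien | 10499
Tolkien | 46151
Tolkien | 59808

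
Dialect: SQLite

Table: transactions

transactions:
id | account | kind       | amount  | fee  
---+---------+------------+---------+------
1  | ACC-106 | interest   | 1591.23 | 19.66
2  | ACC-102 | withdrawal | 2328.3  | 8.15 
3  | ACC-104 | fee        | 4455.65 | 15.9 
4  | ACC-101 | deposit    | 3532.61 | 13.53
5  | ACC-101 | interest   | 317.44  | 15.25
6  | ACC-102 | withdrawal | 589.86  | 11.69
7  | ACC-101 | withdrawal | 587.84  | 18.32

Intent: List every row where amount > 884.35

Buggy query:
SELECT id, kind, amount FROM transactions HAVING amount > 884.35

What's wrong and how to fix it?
Bug: HAVING filters the output of aggregation, but this query has no GROUP BY and no aggregate functions, so SQLite rejects it (HAVING clause on a non-aggregate query); the condition here is per row

Fix: Replace HAVING with WHERE since the condition applies to individual rows

Corrected query:
SELECT id, kind, amount FROM transactions WHERE amount > 884.35

Result:
id | kind       | amount 
---+------------+--------
1  | interest   | 1591.23
2  | withdrawal | 2328.3 
3  | fee        | 4455.65
4  | deposit    | 3532.61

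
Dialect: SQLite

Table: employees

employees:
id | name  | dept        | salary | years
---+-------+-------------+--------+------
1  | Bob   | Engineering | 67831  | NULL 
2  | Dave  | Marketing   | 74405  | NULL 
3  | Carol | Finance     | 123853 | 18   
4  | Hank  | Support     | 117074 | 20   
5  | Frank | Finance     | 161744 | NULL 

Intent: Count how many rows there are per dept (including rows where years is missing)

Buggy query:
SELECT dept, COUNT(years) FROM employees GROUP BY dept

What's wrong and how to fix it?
Bug: COUNT(years) skips NULLs, so groups with missing years are undercounted

Fix: Use COUNT(*) to count all rows regardless of NULL

Corrected query:
SELECT dept, COUNT(*) FROM employees GROUP BY dept

Result:
dept        | COUNT(*)
------------+---------
Engineering | 1       
Finance     | 2       
Marketing   | 1       
Support     | 1       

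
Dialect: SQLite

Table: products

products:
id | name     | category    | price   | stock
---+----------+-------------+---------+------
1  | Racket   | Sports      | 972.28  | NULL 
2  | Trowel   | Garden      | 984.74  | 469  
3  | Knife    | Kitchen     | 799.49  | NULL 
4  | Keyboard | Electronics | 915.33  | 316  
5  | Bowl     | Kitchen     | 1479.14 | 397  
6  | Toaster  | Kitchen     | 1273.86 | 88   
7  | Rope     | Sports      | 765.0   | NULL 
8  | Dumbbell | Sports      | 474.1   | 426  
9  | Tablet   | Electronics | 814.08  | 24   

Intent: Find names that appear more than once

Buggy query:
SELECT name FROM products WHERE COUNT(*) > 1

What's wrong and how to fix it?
Bug: WHERE can't reference COUNT(*); aggregates are computed after WHERE

Fix: GROUP BY name, then filter groups with HAVING COUNT(*) > 1

Corrected query:
SELECT name FROM products GROUP BY name HAVING COUNT(*) > 1

Result:
(no rows)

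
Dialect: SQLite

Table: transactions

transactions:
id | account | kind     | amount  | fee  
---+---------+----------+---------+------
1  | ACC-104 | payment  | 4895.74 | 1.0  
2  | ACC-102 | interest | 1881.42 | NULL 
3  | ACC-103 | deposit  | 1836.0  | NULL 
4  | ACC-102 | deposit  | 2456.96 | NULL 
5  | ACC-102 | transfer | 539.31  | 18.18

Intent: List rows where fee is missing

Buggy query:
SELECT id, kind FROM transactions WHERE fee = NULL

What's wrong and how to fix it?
Bug: '= NULL' is always unknown in SQL three-valued logic, so no rows match

Fix: Replace '= NULL' with 'IS NULL'

Corrected query:
SELECT id, kind FROM transactions WHERE fee IS NULL

Result:
id | kind    
---+---------
2  | interest
3  | deposit 
4  | deposit 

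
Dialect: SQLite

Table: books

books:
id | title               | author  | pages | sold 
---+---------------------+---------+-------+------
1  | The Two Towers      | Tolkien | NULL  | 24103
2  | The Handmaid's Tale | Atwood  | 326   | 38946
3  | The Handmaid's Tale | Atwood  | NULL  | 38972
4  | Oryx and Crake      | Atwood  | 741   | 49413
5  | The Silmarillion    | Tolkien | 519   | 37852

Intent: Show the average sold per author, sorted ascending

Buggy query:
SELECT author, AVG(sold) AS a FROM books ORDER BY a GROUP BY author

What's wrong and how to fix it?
Bug: ORDER BY appears before GROUP BY; SQL clause order requires GROUP BY first

Fix: Move ORDER BY to the end, after GROUP BY

Corrected query:
SELECT author, AVG(sold) AS a FROM books GROUP BY author ORDER BY a

Result:
author  | a           
--------+-------------
Tolkien | 30977.5     
Atwood  | 42443.666667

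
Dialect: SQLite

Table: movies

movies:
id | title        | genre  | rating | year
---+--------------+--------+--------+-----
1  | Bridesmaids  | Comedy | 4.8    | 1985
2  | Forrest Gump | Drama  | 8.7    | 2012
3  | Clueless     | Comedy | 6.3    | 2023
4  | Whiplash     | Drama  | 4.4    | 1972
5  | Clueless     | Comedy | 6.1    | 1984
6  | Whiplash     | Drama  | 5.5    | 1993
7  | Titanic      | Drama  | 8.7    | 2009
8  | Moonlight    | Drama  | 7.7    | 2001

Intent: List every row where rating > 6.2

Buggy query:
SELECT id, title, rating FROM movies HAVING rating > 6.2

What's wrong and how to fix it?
Bug: HAVING filters the output of aggregation, but this query has no GROUP BY and no aggregate functions, so SQLite rejects it (HAVING clause on a non-aggregate query); the condition here is per row

Fix: Replace HAVING with WHERE since the condition applies to individual rows

Corrected query:
SELECT id, title, rating FROM movies WHERE rating > 6.2

Result:
id | title        | rating
---+--------------+-------
2  | Forrest Gump | 8.7   
3  | Clueless     | 6.3   
7  | Titanic      | 8.7   
8  | Moonlight    | 7.7   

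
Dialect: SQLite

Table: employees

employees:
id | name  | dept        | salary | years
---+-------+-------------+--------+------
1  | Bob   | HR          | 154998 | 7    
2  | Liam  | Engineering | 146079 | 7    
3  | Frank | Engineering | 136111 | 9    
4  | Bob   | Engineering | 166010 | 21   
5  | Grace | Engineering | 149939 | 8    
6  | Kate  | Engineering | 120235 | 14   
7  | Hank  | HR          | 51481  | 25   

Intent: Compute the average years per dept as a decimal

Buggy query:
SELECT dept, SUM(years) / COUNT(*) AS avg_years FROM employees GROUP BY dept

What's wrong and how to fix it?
Bug: SUM(years) and COUNT(*) are both integers; the division truncates the fractional part

Fix: Cast one side to REAL so the division keeps the fractional part

Corrected query:
SELECT dept, SUM(years) * 1.0 / COUNT(*) AS avg_years FROM employees GROUP BY dept

Result:
dept        | avg_years
------------+----------
Engineering | 11.8     
HR          | 16       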